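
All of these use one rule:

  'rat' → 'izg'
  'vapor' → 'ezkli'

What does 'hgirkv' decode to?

This is the alphabet-reversal cipher (Atbash): a becomes z, b becomes y, etc.
Undoing it on hgirkv: h↔s, g↔t, i↔r, r↔i, k↔p, v↔e.

stripe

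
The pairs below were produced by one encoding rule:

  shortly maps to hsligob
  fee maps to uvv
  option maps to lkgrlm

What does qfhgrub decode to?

Each pair mirrors across the alphabet (s↔h, h↔s, o↔l): positions sum to 25. Each letter is replaced by its mirror in the alphabet: a↔z, b↔y, c↔x, and so on (the Atbash cipher).
Undoing it on qfhgrub: q↔j, f↔u, h↔s, g↔t, r↔i, u↔f, b↔y.

justify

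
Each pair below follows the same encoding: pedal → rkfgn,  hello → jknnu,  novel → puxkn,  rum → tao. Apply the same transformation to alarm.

The shift depends on letter class: consonant p→r is +2, but vowel e→k is +6. The rule splits by letter class: vowels +6, consonants +2.
On alarm: a(vowel)+6=g, l(cons)+2=n, a(vowel)+6=g, r(cons)+2=t, m(cons)+2=o.

gngto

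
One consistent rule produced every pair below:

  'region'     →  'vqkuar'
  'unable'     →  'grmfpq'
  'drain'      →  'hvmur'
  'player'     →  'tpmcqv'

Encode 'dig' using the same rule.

huk

Two shifts are in play — +12 for a/e/i/o/u, +4 for every other letter.
On dig: d(cons)+4=h, i(vowel)+12=u, g(cons)+4=k.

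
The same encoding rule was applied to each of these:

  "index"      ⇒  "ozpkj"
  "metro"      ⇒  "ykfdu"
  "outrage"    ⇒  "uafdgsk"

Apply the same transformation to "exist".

The shift depends on letter class: consonant n→z is +12, but vowel i→o is +6. Vowels shift forward by 6 and consonants shift forward by 12.
For exist: e(vowel)+6=k, x(cons)+12=j, i(vowel)+6=o, s(cons)+12=e, t(cons)+12=f.

kjoef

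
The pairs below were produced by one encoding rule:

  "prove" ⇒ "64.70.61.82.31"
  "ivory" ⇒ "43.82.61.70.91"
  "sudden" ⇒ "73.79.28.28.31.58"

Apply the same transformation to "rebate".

p(#16)→64 and r(#18)→70: differences scale by 3, so n = 3·pos + 16. Each letter becomes 3×(its alphabet position, a=1..z=26) + 16.
Applying it to rebate: r=18→70, e=5→31, b=2→22, a=1→19, t=20→76, e=5→31.

70.31.22.19.76.31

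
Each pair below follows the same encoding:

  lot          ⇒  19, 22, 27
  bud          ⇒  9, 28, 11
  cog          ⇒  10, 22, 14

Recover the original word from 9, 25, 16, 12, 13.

brief

Each letter is replaced by its alphabet position (a=1..z=26) + 7.
Reversing it on 9, 25, 16, 12, 13: 9→(9−7)÷1=2=b, 25→(25−7)÷1=18=r, 16→(16−7)÷1=9=i, 12→(12−7)÷1=5=e, 13→(13−7)÷1=6=f.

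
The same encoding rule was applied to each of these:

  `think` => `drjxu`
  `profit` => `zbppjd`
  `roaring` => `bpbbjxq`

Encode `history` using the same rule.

The shift depends on letter class: consonant t→d is +10, but vowel i→j is +1. The rule splits by letter class: vowels +1, consonants +10.
On history: h(cons)+10=r, i(vowel)+1=j, s(cons)+10=c, t(cons)+10=d, o(vowel)+1=p, r(cons)+10=b, y(cons)+10=i.

rjcdpbi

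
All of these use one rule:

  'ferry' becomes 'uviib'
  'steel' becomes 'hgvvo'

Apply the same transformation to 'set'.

hvg

Letters are reflected about the middle of the alphabet (position → 25−position): Atbash.
Applying it to set: s↔h, e↔v, t↔g.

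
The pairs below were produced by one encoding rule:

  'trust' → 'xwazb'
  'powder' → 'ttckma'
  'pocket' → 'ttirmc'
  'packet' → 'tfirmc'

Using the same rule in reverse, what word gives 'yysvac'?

utmost

In trust: t→x is +4, r→w is +5, u→a is +6, s→z is +7 — the shift increases by 1 each position. Each letter shifts forward by (position + 4), i.e. 4, 5, 6, … — the shift grows by one for each successive letter.
Undoing it on yysvac: y−4=u, y−5=t, s−6=m, v−7=o, a−8=s, c−9=t.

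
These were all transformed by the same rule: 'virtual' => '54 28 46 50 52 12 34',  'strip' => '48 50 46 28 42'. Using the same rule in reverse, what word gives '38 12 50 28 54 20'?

native

v(#22)→54 and i(#9)→28: differences scale by 2, so n = 2·pos + 10. With a=1..z=26, the number is 2·pos + 10.
Decoding 38 12 50 28 54 20: 38→(38−10)÷2=14=n, 12→(12−10)÷2=1=a, 50→(50−10)÷2=20=t, 28→(28−10)÷2=9=i, 54→(54−10)÷2=22=v, 20→(20−10)÷2=5=e.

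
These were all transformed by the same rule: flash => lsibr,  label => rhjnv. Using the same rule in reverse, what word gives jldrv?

In flash: f→l is +6, l→s is +7, a→i is +8, s→b is +9 — the shift increases by 1 each position. The shift increases by 1 at each position, starting from +6: 6, 7, 8, ….
Decoding jldrv: j−6=d, l−7=e, d−8=v, r−9=i, v−10=l.

devil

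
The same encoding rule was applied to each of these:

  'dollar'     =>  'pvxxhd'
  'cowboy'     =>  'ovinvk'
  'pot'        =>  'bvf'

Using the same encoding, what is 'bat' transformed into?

nhf

Two shifts are in play — +7 for a/e/i/o/u, +12 for every other letter.
For bat: b(cons)+12=n, a(vowel)+7=h, t(cons)+12=f.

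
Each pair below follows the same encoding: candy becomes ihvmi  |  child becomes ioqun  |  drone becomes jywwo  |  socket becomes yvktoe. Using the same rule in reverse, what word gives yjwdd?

In candy: c→i is +6, a→h is +7, n→v is +8, d→m is +9 — the shift increases by 1 each position. The shift increases by 1 at each position, starting from +6: 6, 7, 8, ….
Decoding yjwdd: y−6=s, j−7=c, w−8=o, d−9=u, d−10=t.

scout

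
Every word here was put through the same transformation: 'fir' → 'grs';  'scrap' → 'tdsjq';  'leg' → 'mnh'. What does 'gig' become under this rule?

hrh

Two shifts are in play — +9 for a/e/i/o/u, +1 for every other letter.
On gig: g(cons)+1=h, i(vowel)+9=r, g(cons)+1=h.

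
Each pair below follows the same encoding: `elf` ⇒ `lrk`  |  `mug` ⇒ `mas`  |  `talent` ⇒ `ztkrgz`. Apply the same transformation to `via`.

Read the word backwards and shift each letter +6.
Applying it to via: reverse → aiv; then shift: a+6=g, i+6=o, v+6=b.

gob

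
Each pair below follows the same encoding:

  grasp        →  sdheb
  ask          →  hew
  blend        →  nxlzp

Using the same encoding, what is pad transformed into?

The rule splits by letter class: vowels +7, consonants +12.
On pad: p(cons)+12=b, a(vowel)+7=h, d(cons)+12=p.

bhp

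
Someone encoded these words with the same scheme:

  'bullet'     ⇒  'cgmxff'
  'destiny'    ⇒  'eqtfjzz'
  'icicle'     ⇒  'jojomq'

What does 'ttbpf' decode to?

Shifts by position in bullet: pos 0: b→c (+1), pos 1: u→g (+12), pos 2: l→m (+1), pos 3: l→x (+12) — repeating every 2. The shifts repeat in a cycle of length 2: positions 0,1,… shift by +1, +12, then the pattern repeats.
Decoding ttbpf: t−1=s, t−12=h, b−1=a, p−12=d, f−1=e.

shade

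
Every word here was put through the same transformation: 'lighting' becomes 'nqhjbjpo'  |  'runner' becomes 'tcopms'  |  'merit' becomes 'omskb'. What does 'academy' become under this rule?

Shifts by position in lighting: pos 0: l→n (+2), pos 1: i→q (+8), pos 2: g→h (+1), pos 3: h→j (+2), pos 4: t→b (+8), pos 5: i→j (+1) — repeating every 3. A repeating key of period 3 is used — shifts +2, +8, +1 over and over.
On academy: a+2=c, c+8=k, a+1=b, d+2=f, e+8=m, m+1=n, y+2=a.

ckbfmna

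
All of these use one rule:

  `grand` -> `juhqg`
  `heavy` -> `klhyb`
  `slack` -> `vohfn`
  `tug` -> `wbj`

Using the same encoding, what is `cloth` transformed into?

The shift depends on letter class: consonant g→j is +3, but vowel a→h is +7. Two shifts are in play — +7 for a/e/i/o/u, +3 for every other letter.
For cloth: c(cons)+3=f, l(cons)+3=o, o(vowel)+7=v, t(cons)+3=w, h(cons)+3=k.

fovwk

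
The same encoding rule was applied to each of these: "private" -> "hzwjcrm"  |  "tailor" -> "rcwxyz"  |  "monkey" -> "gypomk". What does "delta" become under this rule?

dmxrc

p(15)→h(7) and r(17)→z(25) fit y≡9x+2 (mod 26); the inverse of 9 mod 26 is 3. Treating letters as 0–25, the rule is x ↦ 9x + 2 (mod 26).
Applying it to delta: d(3)→9·3+2≡3=d; e(4)→9·4+2≡12=m; l(11)→9·11+2≡23=x; t(19)→9·19+2≡17=r; a(0)→9·0+2≡2=c (all mod 26).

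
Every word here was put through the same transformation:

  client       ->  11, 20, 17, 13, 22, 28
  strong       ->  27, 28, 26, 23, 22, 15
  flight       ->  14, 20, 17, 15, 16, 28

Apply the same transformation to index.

c is letter #3 and maps to 11: an offset of 8. The number is (letter's place in the alphabet, a=1) + 8.
On index: i=9→17, n=14→22, d=4→12, e=5→13, x=24→32.

17, 22, 12, 13, 32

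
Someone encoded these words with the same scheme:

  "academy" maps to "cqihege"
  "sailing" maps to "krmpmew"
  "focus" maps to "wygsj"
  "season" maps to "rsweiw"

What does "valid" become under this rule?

The output letters match the input read backwards, each shifted +4: academy reversed is ymedaca. The word is reversed, then every letter is shifted forward by 4.
On valid: reverse → dilav; then shift: d+4=h, i+4=m, l+4=p, a+4=e, v+4=z.

hmpez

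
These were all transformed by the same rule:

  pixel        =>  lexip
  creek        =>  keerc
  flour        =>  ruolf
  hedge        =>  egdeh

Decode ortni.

It's just the letters in reverse order.
Decoding ortni: then reverse → intro.

intro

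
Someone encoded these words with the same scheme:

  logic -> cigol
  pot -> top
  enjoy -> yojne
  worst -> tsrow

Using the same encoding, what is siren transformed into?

It's just the letters in reverse order.
On siren: reverse → neris.

neris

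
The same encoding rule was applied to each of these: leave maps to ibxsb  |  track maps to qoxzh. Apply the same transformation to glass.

dixpp

Compare letters: l→i is +23, e→b is +23, a→x is +23 — a constant shift. Every letter moves 23 places later in the alphabet, wrapping around z→a.
On glass: g+23=d, l+23=i, a+23=x, s+23=p, s+23=p.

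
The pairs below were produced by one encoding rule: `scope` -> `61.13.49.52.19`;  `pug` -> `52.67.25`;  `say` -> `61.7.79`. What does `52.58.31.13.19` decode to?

s(#19)→61 and c(#3)→13: differences scale by 3, so n = 3·pos + 4. The formula is n = 3×(alphabet index, a=1) + 4.
Reversing it on 52.58.31.13.19: 52→(52−4)÷3=16=p, 58→(58−4)÷3=18=r, 31→(31−4)÷3=9=i, 13→(13−4)÷3=3=c, 19→(19−4)÷3=5=e.

price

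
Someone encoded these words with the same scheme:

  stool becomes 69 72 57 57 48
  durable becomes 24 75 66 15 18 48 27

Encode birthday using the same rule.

18 39 66 72 36 24 15 87

s(#19)→69 and t(#20)→72: differences scale by 3, so n = 3·pos + 12. Each letter becomes 3×(its alphabet position, a=1..z=26) + 12.
On birthday: b=2→18, i=9→39, r=18→66, t=20→72, h=8→36, d=4→24, a=1→15, y=25→87.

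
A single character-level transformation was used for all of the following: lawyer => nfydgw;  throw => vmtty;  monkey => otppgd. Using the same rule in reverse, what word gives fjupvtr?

desktop

The shifts repeat in a cycle of length 2: positions 0,1,… shift by +2, +5, then the pattern repeats.
Undoing it on fjupvtr: f−2=d, j−5=e, u−2=s, p−5=k, v−2=t, t−5=o, r−2=p.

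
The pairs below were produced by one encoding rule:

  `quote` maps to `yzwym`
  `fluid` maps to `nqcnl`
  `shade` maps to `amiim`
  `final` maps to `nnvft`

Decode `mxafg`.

essay

Shifts by position in quote: pos 0: q→y (+8), pos 1: u→z (+5), pos 2: o→w (+8), pos 3: t→y (+5) — repeating every 2. A repeating key of period 2 is used — shifts +8, +5 over and over.
Decoding mxafg: m−8=e, x−5=s, a−8=s, f−5=a, g−8=y.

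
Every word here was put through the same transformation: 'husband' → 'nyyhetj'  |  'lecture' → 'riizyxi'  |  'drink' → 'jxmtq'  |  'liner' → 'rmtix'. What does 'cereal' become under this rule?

Two shifts are in play — +4 for a/e/i/o/u, +6 for every other letter.
For cereal: c(cons)+6=i, e(vowel)+4=i, r(cons)+6=x, e(vowel)+4=i, a(vowel)+4=e, l(cons)+6=r.

iixier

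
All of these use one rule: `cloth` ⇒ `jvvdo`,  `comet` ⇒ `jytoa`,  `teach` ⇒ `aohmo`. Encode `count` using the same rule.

The shifts repeat in a cycle of length 2: positions 0,1,… shift by +7, +10, then the pattern repeats.
On count: c+7=j, o+10=y, u+7=b, n+10=x, t+7=a.

jybxa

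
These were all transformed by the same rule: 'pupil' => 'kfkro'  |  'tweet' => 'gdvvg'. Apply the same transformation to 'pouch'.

Each pair mirrors across the alphabet (p↔k, u↔f, p↔k): positions sum to 25. Each letter is replaced by its mirror in the alphabet: a↔z, b↔y, c↔x, and so on (the Atbash cipher).
Applying it to pouch: p↔k, o↔l, u↔f, c↔x, h↔s.

klfxs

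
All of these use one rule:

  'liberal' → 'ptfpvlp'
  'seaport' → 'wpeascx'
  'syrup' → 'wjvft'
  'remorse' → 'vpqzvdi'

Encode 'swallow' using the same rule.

Shifts by position in liberal: pos 0: l→p (+4), pos 1: i→t (+11), pos 2: b→f (+4), pos 3: e→p (+11) — repeating every 2. The shifts repeat in a cycle of length 2: positions 0,1,… shift by +4, +11, then the pattern repeats.
On swallow: s+4=w, w+11=h, a+4=e, l+11=w, l+4=p, o+11=z, w+4=a.

whewpza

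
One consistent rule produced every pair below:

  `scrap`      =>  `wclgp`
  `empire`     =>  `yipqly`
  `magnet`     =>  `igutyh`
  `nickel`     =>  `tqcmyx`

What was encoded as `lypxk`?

s(18)→w(22) and c(2)→c(2) fit y≡11x+6 (mod 26); the inverse of 11 mod 26 is 19. This is an affine cipher: with a=0,…,z=25, each position x becomes (11x+6) mod 26.
Undoing it on lypxk: l(11)→19·(11−6)≡17=r; y(24)→19·(24−6)≡4=e; p(15)→19·(15−6)≡15=p; x(23)→19·(23−6)≡11=l; k(10)→19·(10−6)≡24=y (all mod 26).

reply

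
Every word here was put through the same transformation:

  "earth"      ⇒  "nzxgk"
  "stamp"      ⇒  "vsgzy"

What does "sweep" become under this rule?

vkkcy

Read the word backwards and shift each letter +6.
On sweep: reverse → peews; then shift: p+6=v, e+6=k, e+6=k, w+6=c, s+6=y.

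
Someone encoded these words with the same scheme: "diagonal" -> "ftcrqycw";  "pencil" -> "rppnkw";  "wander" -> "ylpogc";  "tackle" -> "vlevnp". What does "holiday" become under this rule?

jzntfla

Shifts by position in diagonal: pos 0: d→f (+2), pos 1: i→t (+11), pos 2: a→c (+2), pos 3: g→r (+11) — repeating every 2. A repeating key of period 2 is used — shifts +2, +11 over and over.
For holiday: h+2=j, o+11=z, l+2=n, i+11=t, d+2=f, a+11=l, y+2=a.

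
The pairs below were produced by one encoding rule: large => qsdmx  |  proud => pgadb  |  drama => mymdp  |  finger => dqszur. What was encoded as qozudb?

The output letters match the input read backwards, each shifted +12: large reversed is egral. The word is reversed, then every letter is shifted forward by 12.
Undoing it on qozudb: shift back: q−12=e, o−12=c, z−12=n, u−12=i, d−12=r, b−12=p → ecnirp; then reverse → prince.

prince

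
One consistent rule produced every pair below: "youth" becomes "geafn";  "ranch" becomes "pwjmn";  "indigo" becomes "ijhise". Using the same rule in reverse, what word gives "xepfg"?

forty

y(24)→g(6) and o(14)→e(4) fit y≡21x+22 (mod 26); the inverse of 21 mod 26 is 5. Each letter's alphabet position (a=0..z=25) is mapped through 21·x+22 mod 26 — an affine cipher.
Reversing it on xepfg: x(23)→5·(23−22)≡5=f; e(4)→5·(4−22)≡14=o; p(15)→5·(15−22)≡17=r; f(5)→5·(5−22)≡19=t; g(6)→5·(6−22)≡24=y (all mod 26).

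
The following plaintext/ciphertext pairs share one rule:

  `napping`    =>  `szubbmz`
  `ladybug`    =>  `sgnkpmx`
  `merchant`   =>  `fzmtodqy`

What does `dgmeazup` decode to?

dinosaur

The output letters match the input read backwards, each shifted +12: napping reversed is gnippan. Two steps: reverse the string, then apply a Caesar shift of +12.
Reversing it on dgmeazup: shift back: d−12=r, g−12=u, m−12=a, e−12=s, a−12=o, z−12=n, u−12=i, p−12=d → ruasonid; then reverse → dinosaur.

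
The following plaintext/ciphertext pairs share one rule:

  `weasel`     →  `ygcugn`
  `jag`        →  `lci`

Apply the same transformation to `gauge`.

icwig

Compare letters: w→y is +2, e→g is +2, a→c is +2 — a constant shift. Each letter is shifted forward by 2 in the alphabet (a Caesar shift of +2).
Applying it to gauge: g+2=i, a+2=c, u+2=w, g+2=i, e+2=g.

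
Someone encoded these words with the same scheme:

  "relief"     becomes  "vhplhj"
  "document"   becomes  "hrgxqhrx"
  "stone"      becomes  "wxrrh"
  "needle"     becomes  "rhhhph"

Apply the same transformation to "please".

The shift depends on letter class: consonant r→v is +4, but vowel e→h is +3. Vowels shift forward by 3 and consonants shift forward by 4.
On please: p(cons)+4=t, l(cons)+4=p, e(vowel)+3=h, a(vowel)+3=d, s(cons)+4=w, e(vowel)+3=h.

tphdwh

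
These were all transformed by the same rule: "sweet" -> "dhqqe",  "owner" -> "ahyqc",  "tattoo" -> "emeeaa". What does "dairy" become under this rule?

omucj

Vowels shift forward by 12 and consonants shift forward by 11.
Applying it to dairy: d(cons)+11=o, a(vowel)+12=m, i(vowel)+12=u, r(cons)+11=c, y(cons)+11=j.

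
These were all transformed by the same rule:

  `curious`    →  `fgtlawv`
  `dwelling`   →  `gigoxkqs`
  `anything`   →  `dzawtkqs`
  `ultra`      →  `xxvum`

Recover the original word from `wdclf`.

trait

Shifts by position in curious: pos 0: c→f (+3), pos 1: u→g (+12), pos 2: r→t (+2), pos 3: i→l (+3), pos 4: o→a (+12), pos 5: u→w (+2) — repeating every 3. A repeating key of period 3 is used — shifts +3, +12, +2 over and over.
Undoing it on wdclf: w−3=t, d−12=r, c−2=a, l−3=i, f−12=t.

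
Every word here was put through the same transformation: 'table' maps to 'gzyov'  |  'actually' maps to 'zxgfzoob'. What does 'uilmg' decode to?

Each pair mirrors across the alphabet (t↔g, a↔z, b↔y): positions sum to 25. Letters are reflected about the middle of the alphabet (position → 25−position): Atbash.
Undoing it on uilmg: u↔f, i↔r, l↔o, m↔n, g↔t.

front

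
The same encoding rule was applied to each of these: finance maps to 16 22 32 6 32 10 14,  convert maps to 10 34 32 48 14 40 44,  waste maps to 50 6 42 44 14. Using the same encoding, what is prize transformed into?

36 40 22 56 14

With a=1..z=26, the number is 2·pos + 4.
On prize: p=16→36, r=18→40, i=9→22, z=26→56, e=5→14.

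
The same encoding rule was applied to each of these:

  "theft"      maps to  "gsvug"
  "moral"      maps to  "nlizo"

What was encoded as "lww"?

odd

Each letter is replaced by its mirror in the alphabet: a↔z, b↔y, c↔x, and so on (the Atbash cipher).
Reversing it on lww: l↔o, w↔d, w↔d.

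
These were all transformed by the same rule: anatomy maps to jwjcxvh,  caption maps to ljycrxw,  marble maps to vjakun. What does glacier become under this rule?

Compare letters: a→j is +9, n→w is +9, a→j is +9 — a constant shift. This is a Caesar cipher with shift 9.
On glacier: g+9=p, l+9=u, a+9=j, c+9=l, i+9=r, e+9=n, r+9=a.

pujlrna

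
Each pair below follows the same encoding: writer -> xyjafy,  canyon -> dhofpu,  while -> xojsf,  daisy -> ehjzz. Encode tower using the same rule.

uvxls

Shifts by position in writer: pos 0: w→x (+1), pos 1: r→y (+7), pos 2: i→j (+1), pos 3: t→a (+7) — repeating every 2. It's a Vigenère-style cipher with numeric key [1,7]: position i shifts by key[i mod 2].
On tower: t+1=u, o+7=v, w+1=x, e+7=l, r+1=s.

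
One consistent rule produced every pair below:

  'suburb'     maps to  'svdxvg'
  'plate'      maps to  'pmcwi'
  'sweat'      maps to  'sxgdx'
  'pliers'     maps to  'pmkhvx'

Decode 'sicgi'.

In suburb: s→s is +0, u→v is +1, b→d is +2, u→x is +3 — the shift increases by 1 each position. Letter i (0-indexed) is shifted by i+0, so successive shifts are 0, 1, 2, ….
Reversing it on sicgi: s−0=s, i−1=h, c−2=a, g−3=d, i−4=e.

shade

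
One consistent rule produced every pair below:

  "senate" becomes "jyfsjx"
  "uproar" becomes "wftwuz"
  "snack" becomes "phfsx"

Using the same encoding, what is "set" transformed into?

yjx

Two steps: reverse the string, then apply a Caesar shift of +5.
On set: reverse → tes; then shift: t+5=y, e+5=j, s+5=x.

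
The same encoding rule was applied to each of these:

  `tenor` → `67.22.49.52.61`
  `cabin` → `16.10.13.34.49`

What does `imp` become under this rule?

t(#20)→67 and e(#5)→22: differences scale by 3, so n = 3·pos + 7. With a=1..z=26, the number is 3·pos + 7.
Applying it to imp: i=9→34, m=13→46, p=16→55.

34.46.55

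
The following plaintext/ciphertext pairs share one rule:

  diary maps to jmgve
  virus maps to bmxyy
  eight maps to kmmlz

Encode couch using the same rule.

isagn

Shifts by position in diary: pos 0: d→j (+6), pos 1: i→m (+4), pos 2: a→g (+6), pos 3: r→v (+4) — repeating every 2. It's a Vigenère-style cipher with numeric key [6,4]: position i shifts by key[i mod 2].
For couch: c+6=i, o+4=s, u+6=a, c+4=g, h+6=n.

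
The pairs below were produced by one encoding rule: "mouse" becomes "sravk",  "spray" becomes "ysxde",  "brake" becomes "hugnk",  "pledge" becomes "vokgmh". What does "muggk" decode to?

Shifts by position in mouse: pos 0: m→s (+6), pos 1: o→r (+3), pos 2: u→a (+6), pos 3: s→v (+3) — repeating every 2. It's a Vigenère-style cipher with numeric key [6,3]: position i shifts by key[i mod 2].
Reversing it on muggk: m−6=g, u−3=r, g−6=a, g−3=d, k−6=e.

grade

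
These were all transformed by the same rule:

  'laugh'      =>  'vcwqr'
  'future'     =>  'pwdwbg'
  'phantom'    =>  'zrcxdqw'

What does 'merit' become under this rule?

wgbkd

The shift depends on letter class: consonant l→v is +10, but vowel a→c is +2. Two shifts are in play — +2 for a/e/i/o/u, +10 for every other letter.
On merit: m(cons)+10=w, e(vowel)+2=g, r(cons)+10=b, i(vowel)+2=k, t(cons)+10=d.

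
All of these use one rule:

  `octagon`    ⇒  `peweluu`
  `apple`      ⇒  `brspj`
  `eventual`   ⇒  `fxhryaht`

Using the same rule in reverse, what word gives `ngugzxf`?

In octagon: o→p is +1, c→e is +2, t→w is +3, a→e is +4 — the shift increases by 1 each position. Letter i (0-indexed) is shifted by i+1, so successive shifts are 1, 2, 3, ….
Decoding ngugzxf: n−1=m, g−2=e, u−3=r, g−4=c, z−5=u, x−6=r, f−7=y.

mercury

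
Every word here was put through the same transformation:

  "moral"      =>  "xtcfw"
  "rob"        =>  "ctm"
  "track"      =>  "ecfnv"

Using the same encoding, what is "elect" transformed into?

jwjne

The shift depends on letter class: consonant m→x is +11, but vowel o→t is +5. The rule splits by letter class: vowels +5, consonants +11.
On elect: e(vowel)+5=j, l(cons)+11=w, e(vowel)+5=j, c(cons)+11=n, t(cons)+11=e.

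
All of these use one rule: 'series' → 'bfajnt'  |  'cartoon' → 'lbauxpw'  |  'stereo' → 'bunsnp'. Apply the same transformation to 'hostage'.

Shifts by position in series: pos 0: s→b (+9), pos 1: e→f (+1), pos 2: r→a (+9), pos 3: i→j (+1) — repeating every 2. It's a Vigenère-style cipher with numeric key [9,1]: position i shifts by key[i mod 2].
On hostage: h+9=q, o+1=p, s+9=b, t+1=u, a+9=j, g+1=h, e+9=n.

qpbujhn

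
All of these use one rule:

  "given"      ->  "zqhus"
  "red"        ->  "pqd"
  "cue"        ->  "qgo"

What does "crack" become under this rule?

womdo

The output letters match the input read backwards, each shifted +12: given reversed is nevig. Two steps: reverse the string, then apply a Caesar shift of +12.
For crack: reverse → kcarc; then shift: k+12=w, c+12=o, a+12=m, r+12=d, c+12=o.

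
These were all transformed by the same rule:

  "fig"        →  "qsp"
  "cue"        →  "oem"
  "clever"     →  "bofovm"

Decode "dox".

The output letters match the input read backwards, each shifted +10: fig reversed is gif. The word is reversed, then every letter is shifted forward by 10.
Reversing it on dox: shift back: d−10=t, o−10=e, x−10=n → ten; then reverse → net.

net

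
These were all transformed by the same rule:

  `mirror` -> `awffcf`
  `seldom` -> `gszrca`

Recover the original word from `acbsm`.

This is a Caesar cipher with shift 14.
Decoding acbsm: a−14=m, c−14=o, b−14=n, s−14=e, m−14=y.

money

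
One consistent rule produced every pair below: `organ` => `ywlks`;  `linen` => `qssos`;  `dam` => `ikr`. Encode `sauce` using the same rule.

The shift depends on letter class: consonant r→w is +5, but vowel o→y is +10. The rule splits by letter class: vowels +10, consonants +5.
For sauce: s(cons)+5=x, a(vowel)+10=k, u(vowel)+10=e, c(cons)+5=h, e(vowel)+10=o.

xkeho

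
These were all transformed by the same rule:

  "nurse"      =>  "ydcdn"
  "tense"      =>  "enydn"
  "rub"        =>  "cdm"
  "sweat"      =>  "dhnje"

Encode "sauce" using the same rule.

djdnn

The shift depends on letter class: consonant n→y is +11, but vowel u→d is +9. Two shifts are in play — +9 for a/e/i/o/u, +11 for every other letter.
On sauce: s(cons)+11=d, a(vowel)+9=j, u(vowel)+9=d, c(cons)+11=n, e(vowel)+9=n.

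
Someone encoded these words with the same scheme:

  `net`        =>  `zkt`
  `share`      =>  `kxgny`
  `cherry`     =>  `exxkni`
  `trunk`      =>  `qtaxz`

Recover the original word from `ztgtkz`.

The output letters match the input read backwards, each shifted +6: net reversed is ten. Read the word backwards and shift each letter +6.
Reversing it on ztgtkz: shift back: z−6=t, t−6=n, g−6=a, t−6=n, k−6=e, z−6=t → tnanet; then reverse → tenant.

tenant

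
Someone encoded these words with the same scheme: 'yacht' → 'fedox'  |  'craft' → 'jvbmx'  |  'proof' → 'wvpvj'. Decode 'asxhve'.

Shifts by position in yacht: pos 0: y→f (+7), pos 1: a→e (+4), pos 2: c→d (+1), pos 3: h→o (+7), pos 4: t→x (+4) — repeating every 3. It's a Vigenère-style cipher with numeric key [7,4,1]: position i shifts by key[i mod 3].
Decoding asxhve: a−7=t, s−4=o, x−1=w, h−7=a, v−4=r, e−1=d.

toward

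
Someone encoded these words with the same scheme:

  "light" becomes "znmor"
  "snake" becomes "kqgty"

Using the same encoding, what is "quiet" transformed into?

zkoaw

Two steps: reverse the string, then apply a Caesar shift of +6.
For quiet: reverse → teiuq; then shift: t+6=z, e+6=k, i+6=o, u+6=a, q+6=w.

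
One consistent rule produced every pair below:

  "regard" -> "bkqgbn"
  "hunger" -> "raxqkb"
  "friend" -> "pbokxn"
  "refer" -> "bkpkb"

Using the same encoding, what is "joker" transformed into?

The shift depends on letter class: consonant r→b is +10, but vowel e→k is +6. Two shifts are in play — +6 for a/e/i/o/u, +10 for every other letter.
Applying it to joker: j(cons)+10=t, o(vowel)+6=u, k(cons)+10=u, e(vowel)+6=k, r(cons)+10=b.

tuukb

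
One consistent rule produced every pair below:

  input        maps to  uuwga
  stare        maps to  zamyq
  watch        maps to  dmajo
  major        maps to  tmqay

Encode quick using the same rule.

The shift depends on letter class: consonant n→u is +7, but vowel i→u is +12. Two shifts are in play — +12 for a/e/i/o/u, +7 for every other letter.
For quick: q(cons)+7=x, u(vowel)+12=g, i(vowel)+12=u, c(cons)+7=j, k(cons)+7=r.

xgujr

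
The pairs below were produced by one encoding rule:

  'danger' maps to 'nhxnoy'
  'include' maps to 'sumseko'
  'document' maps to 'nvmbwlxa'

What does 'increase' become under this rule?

sumyohcl

Shifts by position in danger: pos 0: d→n (+10), pos 1: a→h (+7), pos 2: n→x (+10), pos 3: g→n (+7) — repeating every 2. The shifts repeat in a cycle of length 2: positions 0,1,… shift by +10, +7, then the pattern repeats.
For increase: i+10=s, n+7=u, c+10=m, r+7=y, e+10=o, a+7=h, s+10=c, e+7=l.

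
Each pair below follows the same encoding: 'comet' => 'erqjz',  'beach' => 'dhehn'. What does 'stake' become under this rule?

In comet: c→e is +2, o→r is +3, m→q is +4, e→j is +5 — the shift increases by 1 each position. Each letter shifts forward by (position + 2), i.e. 2, 3, 4, … — the shift grows by one for each successive letter.
For stake: s+2=u, t+3=w, a+4=e, k+5=p, e+6=k.

uwepk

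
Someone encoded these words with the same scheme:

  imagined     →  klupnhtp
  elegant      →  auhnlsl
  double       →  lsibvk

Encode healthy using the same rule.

foashlo

The output letters match the input read backwards, each shifted +7: imagined reversed is denigami. The word is reversed, then every letter is shifted forward by 7.
Applying it to healthy: reverse → yhtlaeh; then shift: y+7=f, h+7=o, t+7=a, l+7=s, a+7=h, e+7=l, h+7=o.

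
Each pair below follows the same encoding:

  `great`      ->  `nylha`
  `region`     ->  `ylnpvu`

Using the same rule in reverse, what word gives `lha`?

Compare letters: g→n is +7, r→y is +7, e→l is +7 — a constant shift. It's a constant shift of +7 (ROT7).
Decoding lha: l−7=e, h−7=a, a−7=t.

eat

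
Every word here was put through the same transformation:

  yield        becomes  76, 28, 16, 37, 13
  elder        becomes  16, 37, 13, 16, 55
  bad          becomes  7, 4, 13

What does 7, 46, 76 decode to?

boy

y(#25)→76 and i(#9)→28: differences scale by 3, so n = 3·pos + 1. The formula is n = 3×(alphabet index, a=1) + 1.
Undoing it on 7, 46, 76: 7→(7−1)÷3=2=b, 46→(46−1)÷3=15=o, 76→(76−1)÷3=25=y.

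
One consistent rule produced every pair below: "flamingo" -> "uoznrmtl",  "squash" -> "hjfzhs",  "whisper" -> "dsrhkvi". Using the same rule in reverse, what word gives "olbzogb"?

loyalty

Each pair mirrors across the alphabet (f↔u, l↔o, a↔z): positions sum to 25. This is the alphabet-reversal cipher (Atbash): a becomes z, b becomes y, etc.
Undoing it on olbzogb: o↔l, l↔o, b↔y, z↔a, o↔l, g↔t, b↔y.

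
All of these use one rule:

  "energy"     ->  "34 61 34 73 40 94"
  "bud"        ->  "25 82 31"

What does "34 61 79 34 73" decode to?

e(#5)→34 and n(#14)→61: differences scale by 3, so n = 3·pos + 19. The formula is n = 3×(alphabet index, a=1) + 19.
Decoding 34 61 79 34 73: 34→(34−19)÷3=5=e, 61→(61−19)÷3=14=n, 79→(79−19)÷3=20=t, 34→(34−19)÷3=5=e, 73→(73−19)÷3=18=r.

enter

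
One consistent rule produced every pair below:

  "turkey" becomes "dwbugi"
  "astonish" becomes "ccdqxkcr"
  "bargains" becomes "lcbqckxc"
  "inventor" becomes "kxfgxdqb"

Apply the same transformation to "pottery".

zqddgbi

The shift depends on letter class: consonant t→d is +10, but vowel u→w is +2. The rule splits by letter class: vowels +2, consonants +10.
For pottery: p(cons)+10=z, o(vowel)+2=q, t(cons)+10=d, t(cons)+10=d, e(vowel)+2=g, r(cons)+10=b, y(cons)+10=i.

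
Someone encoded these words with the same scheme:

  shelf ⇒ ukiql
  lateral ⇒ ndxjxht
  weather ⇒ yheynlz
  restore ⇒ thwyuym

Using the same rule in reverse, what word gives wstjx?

In shelf: s→u is +2, h→k is +3, e→i is +4, l→q is +5 — the shift increases by 1 each position. Letter i (0-indexed) is shifted by i+2, so successive shifts are 2, 3, 4, ….
Undoing it on wstjx: w−2=u, s−3=p, t−4=p, j−5=e, x−6=r.

upper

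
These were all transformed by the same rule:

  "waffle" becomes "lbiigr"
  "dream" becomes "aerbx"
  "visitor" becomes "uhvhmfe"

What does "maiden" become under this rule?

w(22)→l(11) and a(0)→b(1) fit y≡17x+1 (mod 26); the inverse of 17 mod 26 is 23. Each letter's alphabet position (a=0..z=25) is mapped through 17·x+1 mod 26 — an affine cipher.
Applying it to maiden: m(12)→17·12+1≡23=x; a(0)→17·0+1≡1=b; i(8)→17·8+1≡7=h; d(3)→17·3+1≡0=a; e(4)→17·4+1≡17=r; n(13)→17·13+1≡14=o (all mod 26).

xbharo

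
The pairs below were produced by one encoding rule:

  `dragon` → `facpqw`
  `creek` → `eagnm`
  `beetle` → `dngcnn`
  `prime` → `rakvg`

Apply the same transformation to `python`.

rhvqqw

Shifts by position in dragon: pos 0: d→f (+2), pos 1: r→a (+9), pos 2: a→c (+2), pos 3: g→p (+9) — repeating every 2. It's a Vigenère-style cipher with numeric key [2,9]: position i shifts by key[i mod 2].
On python: p+2=r, y+9=h, t+2=v, h+9=q, o+2=q, n+9=w.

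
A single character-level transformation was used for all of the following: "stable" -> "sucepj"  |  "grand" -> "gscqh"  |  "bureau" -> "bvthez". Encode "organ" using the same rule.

In stable: s→s is +0, t→u is +1, a→c is +2, b→e is +3 — the shift increases by 1 each position. The shift increases by 1 at each position, starting from +0: 0, 1, 2, ….
Applying it to organ: o+0=o, r+1=s, g+2=i, a+3=d, n+4=r.

osidr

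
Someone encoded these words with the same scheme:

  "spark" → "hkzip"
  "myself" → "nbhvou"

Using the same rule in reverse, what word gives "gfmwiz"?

Each pair mirrors across the alphabet (s↔h, p↔k, a↔z): positions sum to 25. This is the alphabet-reversal cipher (Atbash): a becomes z, b becomes y, etc.
Reversing it on gfmwiz: g↔t, f↔u, m↔n, w↔d, i↔r, z↔a.

tundra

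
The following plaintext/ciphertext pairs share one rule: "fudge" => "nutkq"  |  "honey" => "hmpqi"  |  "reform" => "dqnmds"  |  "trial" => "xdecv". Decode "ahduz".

shrub

f(5)→n(13) and u(20)→u(20) fit y≡23x+2 (mod 26); the inverse of 23 mod 26 is 17. This is an affine cipher: with a=0,…,z=25, each position x becomes (23x+2) mod 26.
Decoding ahduz: a(0)→17·(0−2)≡18=s; h(7)→17·(7−2)≡7=h; d(3)→17·(3−2)≡17=r; u(20)→17·(20−2)≡20=u; z(25)→17·(25−2)≡1=b (all mod 26).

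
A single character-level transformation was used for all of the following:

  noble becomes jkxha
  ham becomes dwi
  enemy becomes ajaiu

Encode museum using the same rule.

iqoaqi

Compare letters: n→j is +22, o→k is +22, b→x is +22 — a constant shift. Each letter is shifted forward by 22 in the alphabet (a Caesar shift of +22).
On museum: m+22=i, u+22=q, s+22=o, e+22=a, u+22=q, m+22=i.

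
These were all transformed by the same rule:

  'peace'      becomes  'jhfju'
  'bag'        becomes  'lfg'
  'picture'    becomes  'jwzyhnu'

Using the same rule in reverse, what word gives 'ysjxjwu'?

present

The output letters match the input read backwards, each shifted +5: peace reversed is ecaep. The word is reversed, then every letter is shifted forward by 5.
Undoing it on ysjxjwu: shift back: y−5=t, s−5=n, j−5=e, x−5=s, j−5=e, w−5=r, u−5=p → tneserp; then reverse → present.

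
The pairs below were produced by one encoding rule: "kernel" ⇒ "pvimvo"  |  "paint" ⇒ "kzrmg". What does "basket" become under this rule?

yzhpvg

Each pair mirrors across the alphabet (k↔p, e↔v, r↔i): positions sum to 25. Each letter is replaced by its mirror in the alphabet: a↔z, b↔y, c↔x, and so on (the Atbash cipher).
On basket: b↔y, a↔z, s↔h, k↔p, e↔v, t↔g.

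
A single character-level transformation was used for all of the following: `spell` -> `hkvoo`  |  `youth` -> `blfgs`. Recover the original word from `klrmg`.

Each pair mirrors across the alphabet (s↔h, p↔k, e↔v): positions sum to 25. Letters are reflected about the middle of the alphabet (position → 25−position): Atbash.
Decoding klrmg: k↔p, l↔o, r↔i, m↔n, g↔t.

point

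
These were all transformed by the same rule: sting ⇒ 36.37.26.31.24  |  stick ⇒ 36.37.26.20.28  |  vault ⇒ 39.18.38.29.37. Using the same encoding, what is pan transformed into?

s is letter #19 and maps to 36: an offset of 17. Each letter is replaced by its alphabet position (a=1..z=26) + 17.
On pan: p=16→33, a=1→18, n=14→31.

33.18.31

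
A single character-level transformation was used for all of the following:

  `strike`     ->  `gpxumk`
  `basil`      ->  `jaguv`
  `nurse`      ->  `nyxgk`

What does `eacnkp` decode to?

magnet

This is an affine cipher: with a=0,…,z=25, each position x becomes (9x+0) mod 26.
Decoding eacnkp: e(4)→3·(4−0)≡12=m; a(0)→3·(0−0)≡0=a; c(2)→3·(2−0)≡6=g; n(13)→3·(13−0)≡13=n; k(10)→3·(10−0)≡4=e; p(15)→3·(15−0)≡19=t (all mod 26).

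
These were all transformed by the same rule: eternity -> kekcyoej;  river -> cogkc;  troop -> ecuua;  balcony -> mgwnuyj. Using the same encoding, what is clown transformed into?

The shift depends on letter class: consonant t→e is +11, but vowel e→k is +6. The rule splits by letter class: vowels +6, consonants +11.
On clown: c(cons)+11=n, l(cons)+11=w, o(vowel)+6=u, w(cons)+11=h, n(cons)+11=y.

nwuhy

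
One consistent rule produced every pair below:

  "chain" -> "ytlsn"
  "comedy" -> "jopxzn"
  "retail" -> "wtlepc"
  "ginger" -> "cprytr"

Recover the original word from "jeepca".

The output letters match the input read backwards, each shifted +11: chain reversed is niahc. Read the word backwards and shift each letter +11.
Undoing it on jeepca: shift back: j−11=y, e−11=t, e−11=t, p−11=e, c−11=r, a−11=p → ytterp; then reverse → pretty.

pretty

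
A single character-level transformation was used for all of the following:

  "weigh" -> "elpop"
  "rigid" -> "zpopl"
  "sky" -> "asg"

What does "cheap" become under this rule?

kplhx

The shift depends on letter class: consonant w→e is +8, but vowel e→l is +7. Vowels shift forward by 7 and consonants shift forward by 8.
Applying it to cheap: c(cons)+8=k, h(cons)+8=p, e(vowel)+7=l, a(vowel)+7=h, p(cons)+8=x.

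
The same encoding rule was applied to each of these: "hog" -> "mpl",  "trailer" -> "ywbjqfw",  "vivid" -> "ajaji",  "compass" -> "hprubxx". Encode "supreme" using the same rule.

xvuwfrf

Vowels shift forward by 1 and consonants shift forward by 5.
For supreme: s(cons)+5=x, u(vowel)+1=v, p(cons)+5=u, r(cons)+5=w, e(vowel)+1=f, m(cons)+5=r, e(vowel)+1=f.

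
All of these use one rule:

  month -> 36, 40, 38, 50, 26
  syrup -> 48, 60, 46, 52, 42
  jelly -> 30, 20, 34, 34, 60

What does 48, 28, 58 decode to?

m(#13)→36 and o(#15)→40: differences scale by 2, so n = 2·pos + 10. Each letter becomes 2×(its alphabet position, a=1..z=26) + 10.
Decoding 48, 28, 58: 48→(48−10)÷2=19=s, 28→(28−10)÷2=9=i, 58→(58−10)÷2=24=x.

six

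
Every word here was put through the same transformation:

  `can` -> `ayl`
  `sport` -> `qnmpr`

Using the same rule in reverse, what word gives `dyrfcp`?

Compare letters: c→a is +24, a→y is +24, n→l is +24 — a constant shift. Each letter is shifted forward by 24 in the alphabet (a Caesar shift of +24).
Decoding dyrfcp: d−24=f, y−24=a, r−24=t, f−24=h, c−24=e, p−24=r.

father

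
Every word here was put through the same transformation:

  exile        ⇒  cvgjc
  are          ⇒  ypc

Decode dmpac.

Compare letters: e→c is +24, x→v is +24, i→g is +24 — a constant shift. This is a Caesar cipher with shift 24.
Reversing it on dmpac: d−24=f, m−24=o, p−24=r, a−24=c, c−24=e.

force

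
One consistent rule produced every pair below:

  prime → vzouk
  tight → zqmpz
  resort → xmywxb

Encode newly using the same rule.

Shifts by position in prime: pos 0: p→v (+6), pos 1: r→z (+8), pos 2: i→o (+6), pos 3: m→u (+8) — repeating every 2. The shifts repeat in a cycle of length 2: positions 0,1,… shift by +6, +8, then the pattern repeats.
On newly: n+6=t, e+8=m, w+6=c, l+8=t, y+6=e.

tmcte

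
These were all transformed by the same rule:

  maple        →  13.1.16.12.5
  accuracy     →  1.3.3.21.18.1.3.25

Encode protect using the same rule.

m is letter #13 and maps to 13: an offset of 0. Letters become their 1-indexed alphabet positions: a=1 … z=26.
For protect: p=16→16, r=18→18, o=15→15, t=20→20, e=5→5, c=3→3, t=20→20.

16.18.15.20.5.3.20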